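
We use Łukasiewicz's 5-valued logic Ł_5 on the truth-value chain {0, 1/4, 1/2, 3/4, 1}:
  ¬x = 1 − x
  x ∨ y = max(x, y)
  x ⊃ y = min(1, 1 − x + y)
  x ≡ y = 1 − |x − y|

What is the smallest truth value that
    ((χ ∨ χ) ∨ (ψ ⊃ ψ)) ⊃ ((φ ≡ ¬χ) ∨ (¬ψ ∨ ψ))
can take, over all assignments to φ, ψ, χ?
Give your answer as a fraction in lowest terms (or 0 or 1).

1/2

Take φ = 0, ψ = 1/2, χ = 0:
χ ∨ χ = 0 ∨ 0 = 0
ψ ⊃ ψ = 1/2 ⊃ 1/2 = 1
(χ ∨ χ) ∨ (ψ ⊃ ψ) = 0 ∨ 1 = 1
¬χ = ¬0 = 1
φ ≡ ¬χ = 0 ≡ 1 = 0
¬ψ = ¬1/2 = 1/2
¬ψ ∨ ψ = 1/2 ∨ 1/2 = 1/2
(φ ≡ ¬χ) ∨ (¬ψ ∨ ψ) = 0 ∨ 1/2 = 1/2
((χ ∨ χ) ∨ (ψ ⊃ ψ)) ⊃ ((φ ≡ ¬χ) ∨ (¬ψ ∨ ψ)) = 1 ⊃ 1/2 = 1/2
No assignment yields a value below 1/2, so this is the minimum.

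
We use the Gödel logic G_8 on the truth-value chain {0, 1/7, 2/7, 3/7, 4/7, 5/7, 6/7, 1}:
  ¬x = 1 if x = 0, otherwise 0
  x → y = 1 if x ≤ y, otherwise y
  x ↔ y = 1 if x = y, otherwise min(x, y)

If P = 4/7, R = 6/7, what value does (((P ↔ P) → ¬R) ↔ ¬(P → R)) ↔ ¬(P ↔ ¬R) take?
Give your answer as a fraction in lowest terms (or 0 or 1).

1

P ↔ P = 4/7 ↔ 4/7 = 1
¬R = ¬6/7 = 0
(P ↔ P) → ¬R = 1 → 0 = 0
P → R = 4/7 → 6/7 = 1
¬(P → R) = ¬1 = 0
((P ↔ P) → ¬R) ↔ ¬(P → R) = 0 ↔ 0 = 1
¬R = ¬6/7 = 0
P ↔ ¬R = 4/7 ↔ 0 = 0
¬(P ↔ ¬R) = ¬0 = 1
(((P ↔ P) → ¬R) ↔ ¬(P → R)) ↔ ¬(P ↔ ¬R) = 1 ↔ 1 = 1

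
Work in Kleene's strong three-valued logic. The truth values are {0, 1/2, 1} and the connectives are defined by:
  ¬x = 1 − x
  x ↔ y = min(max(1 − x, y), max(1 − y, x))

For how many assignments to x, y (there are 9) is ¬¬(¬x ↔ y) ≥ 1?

2

x = 0, y = 0 ↦ 0  <
x = 0, y = 1/2 ↦ 1/2  <
x = 0, y = 1 ↦ 1  ≥
x = 1/2, y = 0 ↦ 1/2  <
x = 1/2, y = 1/2 ↦ 1/2  <
x = 1/2, y = 1 ↦ 1/2  <
x = 1, y = 0 ↦ 1  ≥
x = 1, y = 1/2 ↦ 1/2  <
x = 1, y = 1 ↦ 0  <
So 2 of the 9 assignments meet the threshold.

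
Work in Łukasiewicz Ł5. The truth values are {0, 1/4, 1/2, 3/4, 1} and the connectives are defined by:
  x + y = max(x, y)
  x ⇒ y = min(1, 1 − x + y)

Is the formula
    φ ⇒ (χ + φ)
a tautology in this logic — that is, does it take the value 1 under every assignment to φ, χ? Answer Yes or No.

At φ = 3/4, χ = 1/4, for instance:
χ + φ = 1/4 + 3/4 = 3/4
φ ⇒ (χ + φ) = 3/4 ⇒ 3/4 = 1
and checking the remaining 24 assignments likewise gives ≥ 1 in every case.

Yes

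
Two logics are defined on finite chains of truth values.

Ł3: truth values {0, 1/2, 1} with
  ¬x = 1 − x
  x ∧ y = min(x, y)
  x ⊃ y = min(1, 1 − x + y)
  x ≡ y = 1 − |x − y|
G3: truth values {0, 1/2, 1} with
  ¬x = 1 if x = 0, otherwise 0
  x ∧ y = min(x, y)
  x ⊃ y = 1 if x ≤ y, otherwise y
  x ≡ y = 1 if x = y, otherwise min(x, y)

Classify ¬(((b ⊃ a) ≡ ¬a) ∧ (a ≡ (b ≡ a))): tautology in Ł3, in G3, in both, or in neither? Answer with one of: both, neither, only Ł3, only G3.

only G3

In Ł3: at a = 0, b = 1/2 the value is 1/2 — not a tautology.
In G3: every assignment gives 1 — tautology.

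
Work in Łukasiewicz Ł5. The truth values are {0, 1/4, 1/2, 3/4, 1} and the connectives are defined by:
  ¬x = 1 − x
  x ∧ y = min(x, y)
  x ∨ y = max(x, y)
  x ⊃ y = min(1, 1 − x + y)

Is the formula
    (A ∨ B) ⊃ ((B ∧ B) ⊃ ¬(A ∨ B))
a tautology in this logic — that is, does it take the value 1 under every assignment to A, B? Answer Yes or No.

Counterexample: take A = 0, B = 3/4.
A ∨ B = 0 ∨ 3/4 = 3/4
B ∧ B = 3/4 ∧ 3/4 = 3/4
A ∨ B = 0 ∨ 3/4 = 3/4
¬(A ∨ B) = ¬3/4 = 1/4
(B ∧ B) ⊃ ¬(A ∨ B) = 3/4 ⊃ 1/4 = 1/2
(A ∨ B) ⊃ ((B ∧ B) ⊃ ¬(A ∨ B)) = 3/4 ⊃ 1/2 = 3/4
This gives 3/4 ≠ 1.

No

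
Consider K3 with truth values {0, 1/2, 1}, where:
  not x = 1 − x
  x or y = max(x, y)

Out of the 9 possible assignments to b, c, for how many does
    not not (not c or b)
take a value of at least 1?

5

b = 0, c = 0 ↦ 1  ≥
b = 0, c = 1/2 ↦ 1/2  <
b = 0, c = 1 ↦ 0  <
b = 1/2, c = 0 ↦ 1  ≥
b = 1/2, c = 1/2 ↦ 1/2  <
b = 1/2, c = 1 ↦ 1/2  <
b = 1, c = 0 ↦ 1  ≥
b = 1, c = 1/2 ↦ 1  ≥
b = 1, c = 1 ↦ 1  ≥
So 5 of the 9 assignments meet the threshold.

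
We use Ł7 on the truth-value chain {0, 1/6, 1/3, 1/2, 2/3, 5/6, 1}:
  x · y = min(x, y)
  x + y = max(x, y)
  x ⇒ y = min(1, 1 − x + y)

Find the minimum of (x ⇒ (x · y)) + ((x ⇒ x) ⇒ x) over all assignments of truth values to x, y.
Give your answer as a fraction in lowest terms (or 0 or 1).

Take x = 1/2, y = 0:
x · y = 1/2 · 0 = 0
x ⇒ (x · y) = 1/2 ⇒ 0 = 1/2
x ⇒ x = 1/2 ⇒ 1/2 = 1
(x ⇒ x) ⇒ x = 1 ⇒ 1/2 = 1/2
(x ⇒ (x · y)) + ((x ⇒ x) ⇒ x) = 1/2 + 1/2 = 1/2
No assignment yields a value below 1/2, so this is the minimum.

1/2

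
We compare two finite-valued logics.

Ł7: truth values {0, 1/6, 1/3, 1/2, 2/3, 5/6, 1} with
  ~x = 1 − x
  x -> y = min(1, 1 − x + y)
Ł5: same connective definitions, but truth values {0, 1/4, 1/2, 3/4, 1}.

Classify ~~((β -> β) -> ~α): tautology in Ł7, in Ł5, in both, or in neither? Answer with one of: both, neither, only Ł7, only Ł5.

neither

In Ł7: at α = 1/6, β = 0 the value is 5/6 — not a tautology.
In Ł5: at α = 1/4, β = 0 the value is 3/4 — not a tautology.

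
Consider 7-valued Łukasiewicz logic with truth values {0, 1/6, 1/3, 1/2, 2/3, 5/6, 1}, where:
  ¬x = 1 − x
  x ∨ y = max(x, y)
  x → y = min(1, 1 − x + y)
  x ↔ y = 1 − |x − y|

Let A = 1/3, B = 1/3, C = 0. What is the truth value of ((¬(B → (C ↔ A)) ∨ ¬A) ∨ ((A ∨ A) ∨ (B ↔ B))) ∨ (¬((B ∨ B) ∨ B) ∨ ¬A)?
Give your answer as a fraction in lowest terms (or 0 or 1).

1

C ↔ A = 0 ↔ 1/3 = 2/3
B → (C ↔ A) = 1/3 → 2/3 = 1
¬(B → (C ↔ A)) = ¬1 = 0
¬A = ¬1/3 = 2/3
¬(B → (C ↔ A)) ∨ ¬A = 0 ∨ 2/3 = 2/3
A ∨ A = 1/3 ∨ 1/3 = 1/3
B ↔ B = 1/3 ↔ 1/3 = 1
(A ∨ A) ∨ (B ↔ B) = 1/3 ∨ 1 = 1
(¬(B → (C ↔ A)) ∨ ¬A) ∨ ((A ∨ A) ∨ (B ↔ B)) = 2/3 ∨ 1 = 1
B ∨ B = 1/3 ∨ 1/3 = 1/3
(B ∨ B) ∨ B = 1/3 ∨ 1/3 = 1/3
¬((B ∨ B) ∨ B) = ¬1/3 = 2/3
¬A = ¬1/3 = 2/3
¬((B ∨ B) ∨ B) ∨ ¬A = 2/3 ∨ 2/3 = 2/3
((¬(B → (C ↔ A)) ∨ ¬A) ∨ ((A ∨ A) ∨ (B ↔ B))) ∨ (¬((B ∨ B) ∨ B) ∨ ¬A) = 1 ∨ 2/3 = 1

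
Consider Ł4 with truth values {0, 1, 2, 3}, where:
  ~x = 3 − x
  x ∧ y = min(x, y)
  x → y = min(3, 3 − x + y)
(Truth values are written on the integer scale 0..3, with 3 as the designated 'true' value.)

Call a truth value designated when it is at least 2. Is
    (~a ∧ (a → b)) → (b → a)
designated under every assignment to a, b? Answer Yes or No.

No

Counterexample: take a = 0, b = 2.
~a = ~0 = 3
a → b = 0 → 2 = 3
~a ∧ (a → b) = 3 ∧ 3 = 3
b → a = 2 → 0 = 1
(~a ∧ (a → b)) → (b → a) = 3 → 1 = 1
This gives 1, which is below 2.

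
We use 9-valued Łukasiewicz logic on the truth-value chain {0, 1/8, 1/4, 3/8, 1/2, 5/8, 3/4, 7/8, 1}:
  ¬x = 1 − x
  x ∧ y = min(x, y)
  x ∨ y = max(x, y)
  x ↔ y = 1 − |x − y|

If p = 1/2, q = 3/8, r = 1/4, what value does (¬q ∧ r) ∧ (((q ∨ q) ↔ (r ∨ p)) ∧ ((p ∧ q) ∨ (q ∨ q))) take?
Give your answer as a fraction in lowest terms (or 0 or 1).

1/4

¬q = ¬3/8 = 5/8
¬q ∧ r = 5/8 ∧ 1/4 = 1/4
q ∨ q = 3/8 ∨ 3/8 = 3/8
r ∨ p = 1/4 ∨ 1/2 = 1/2
(q ∨ q) ↔ (r ∨ p) = 3/8 ↔ 1/2 = 7/8
p ∧ q = 1/2 ∧ 3/8 = 3/8
q ∨ q = 3/8 ∨ 3/8 = 3/8
(p ∧ q) ∨ (q ∨ q) = 3/8 ∨ 3/8 = 3/8
((q ∨ q) ↔ (r ∨ p)) ∧ ((p ∧ q) ∨ (q ∨ q)) = 7/8 ∧ 3/8 = 3/8
(¬q ∧ r) ∧ (((q ∨ q) ↔ (r ∨ p)) ∧ ((p ∧ q) ∨ (q ∨ q))) = 1/4 ∧ 3/8 = 1/4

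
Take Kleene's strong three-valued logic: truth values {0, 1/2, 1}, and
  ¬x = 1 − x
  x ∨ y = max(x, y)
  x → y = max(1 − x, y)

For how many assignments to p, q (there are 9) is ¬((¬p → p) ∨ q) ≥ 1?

1

p = 0, q = 0 ↦ 1  ≥
p = 0, q = 1/2 ↦ 1/2  <
p = 0, q = 1 ↦ 0  <
p = 1/2, q = 0 ↦ 1/2  <
p = 1/2, q = 1/2 ↦ 1/2  <
p = 1/2, q = 1 ↦ 0  <
p = 1, q = 0 ↦ 0  <
p = 1, q = 1/2 ↦ 0  <
p = 1, q = 1 ↦ 0  <
So 1 of the 9 assignments meets the threshold.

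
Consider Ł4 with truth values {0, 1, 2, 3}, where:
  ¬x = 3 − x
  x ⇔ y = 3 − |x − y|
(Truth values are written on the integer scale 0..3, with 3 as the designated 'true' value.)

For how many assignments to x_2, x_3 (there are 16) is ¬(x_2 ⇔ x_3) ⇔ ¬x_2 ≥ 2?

11

x_2 = 0, x_3 = 0 ↦ 0  <
x_2 = 0, x_3 = 1 ↦ 1  <
x_2 = 0, x_3 = 2 ↦ 2  ≥
x_2 = 0, x_3 = 3 ↦ 3  ≥
x_2 = 1, x_3 = 0 ↦ 2  ≥
x_2 = 1, x_3 = 1 ↦ 1  <
x_2 = 1, x_3 = 2 ↦ 2  ≥
x_2 = 1, x_3 = 3 ↦ 3  ≥
x_2 = 2, x_3 = 0 ↦ 2  ≥
x_2 = 2, x_3 = 1 ↦ 3  ≥
x_2 = 2, x_3 = 2 ↦ 2  ≥
x_2 = 2, x_3 = 3 ↦ 3  ≥
x_2 = 3, x_3 = 0 ↦ 0  <
x_2 = 3, x_3 = 1 ↦ 1  <
x_2 = 3, x_3 = 2 ↦ 2  ≥
x_2 = 3, x_3 = 3 ↦ 3  ≥
So 11 of the 16 assignments meet the threshold.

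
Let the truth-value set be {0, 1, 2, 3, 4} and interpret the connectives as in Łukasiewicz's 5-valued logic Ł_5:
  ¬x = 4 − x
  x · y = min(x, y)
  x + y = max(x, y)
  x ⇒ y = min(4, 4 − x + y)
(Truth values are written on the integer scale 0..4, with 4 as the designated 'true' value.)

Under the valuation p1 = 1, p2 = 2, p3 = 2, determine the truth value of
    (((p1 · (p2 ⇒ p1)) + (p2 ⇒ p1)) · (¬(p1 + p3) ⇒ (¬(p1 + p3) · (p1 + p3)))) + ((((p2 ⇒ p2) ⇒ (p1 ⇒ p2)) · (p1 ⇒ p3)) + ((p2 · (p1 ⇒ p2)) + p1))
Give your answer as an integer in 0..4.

p2 ⇒ p1 = 2 ⇒ 1 = 3
p1 · (p2 ⇒ p1) = 1 · 3 = 1
p2 ⇒ p1 = 2 ⇒ 1 = 3
(p1 · (p2 ⇒ p1)) + (p2 ⇒ p1) = 1 + 3 = 3
p1 + p3 = 1 + 2 = 2
¬(p1 + p3) = ¬2 = 2
p1 + p3 = 1 + 2 = 2
¬(p1 + p3) = ¬2 = 2
p1 + p3 = 1 + 2 = 2
¬(p1 + p3) · (p1 + p3) = 2 · 2 = 2
¬(p1 + p3) ⇒ (¬(p1 + p3) · (p1 + p3)) = 2 ⇒ 2 = 4
((p1 · (p2 ⇒ p1)) + (p2 ⇒ p1)) · (¬(p1 + p3) ⇒ (¬(p1 + p3) · (p1 + p3))) = 3 · 4 = 3
p2 ⇒ p2 = 2 ⇒ 2 = 4
p1 ⇒ p2 = 1 ⇒ 2 = 4
(p2 ⇒ p2) ⇒ (p1 ⇒ p2) = 4 ⇒ 4 = 4
p1 ⇒ p3 = 1 ⇒ 2 = 4
((p2 ⇒ p2) ⇒ (p1 ⇒ p2)) · (p1 ⇒ p3) = 4 · 4 = 4
p1 ⇒ p2 = 1 ⇒ 2 = 4
p2 · (p1 ⇒ p2) = 2 · 4 = 2
(p2 · (p1 ⇒ p2)) + p1 = 2 + 1 = 2
(((p2 ⇒ p2) ⇒ (p1 ⇒ p2)) · (p1 ⇒ p3)) + ((p2 · (p1 ⇒ p2)) + p1) = 4 + 2 = 4
(((p1 · (p2 ⇒ p1)) + (p2 ⇒ p1)) · (¬(p1 + p3) ⇒ (¬(p1 + p3) · (p1 + p3)))) + ((((p2 ⇒ p2) ⇒ (p1 ⇒ p2)) · (p1 ⇒ p3)) + ((p2 · (p1 ⇒ p2)) + p1)) = 3 + 4 = 4

4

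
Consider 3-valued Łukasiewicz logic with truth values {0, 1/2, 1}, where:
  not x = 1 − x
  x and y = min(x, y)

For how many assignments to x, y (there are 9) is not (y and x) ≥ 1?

x = 0, y = 0 ↦ 1  ≥
x = 0, y = 1/2 ↦ 1  ≥
x = 0, y = 1 ↦ 1  ≥
x = 1/2, y = 0 ↦ 1  ≥
x = 1/2, y = 1/2 ↦ 1/2  <
x = 1/2, y = 1 ↦ 1/2  <
x = 1, y = 0 ↦ 1  ≥
x = 1, y = 1/2 ↦ 1/2  <
x = 1, y = 1 ↦ 0  <
So 5 of the 9 assignments meet the threshold.

5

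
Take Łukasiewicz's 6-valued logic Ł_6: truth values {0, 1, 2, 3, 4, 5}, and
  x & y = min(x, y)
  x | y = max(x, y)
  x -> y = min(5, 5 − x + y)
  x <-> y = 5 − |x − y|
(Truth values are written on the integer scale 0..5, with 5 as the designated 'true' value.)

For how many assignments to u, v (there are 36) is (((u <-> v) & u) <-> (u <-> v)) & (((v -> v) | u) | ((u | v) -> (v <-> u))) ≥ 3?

value 5: 17 assignments (counts)
value 4: 7 assignments (counts)
value 3: 5 assignments (counts)
value 2: 4 assignments
value 1: 2 assignments
value 0: 1 assignment
So 29 of the 36 assignments meet the threshold.

29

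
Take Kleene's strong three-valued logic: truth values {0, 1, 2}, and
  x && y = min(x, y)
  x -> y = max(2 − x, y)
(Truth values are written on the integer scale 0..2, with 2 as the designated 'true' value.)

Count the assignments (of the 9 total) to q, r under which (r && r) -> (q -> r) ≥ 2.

7

q = 0, r = 0 ↦ 2  ≥
q = 0, r = 1 ↦ 2  ≥
q = 0, r = 2 ↦ 2  ≥
q = 1, r = 0 ↦ 2  ≥
q = 1, r = 1 ↦ 1  <
q = 1, r = 2 ↦ 2  ≥
q = 2, r = 0 ↦ 2  ≥
q = 2, r = 1 ↦ 1  <
q = 2, r = 2 ↦ 2  ≥
So 7 of the 9 assignments meet the threshold.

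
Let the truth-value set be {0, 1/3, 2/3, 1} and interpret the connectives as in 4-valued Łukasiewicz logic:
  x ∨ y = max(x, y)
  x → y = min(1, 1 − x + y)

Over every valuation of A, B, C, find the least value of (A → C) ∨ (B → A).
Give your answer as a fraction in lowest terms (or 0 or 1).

2/3

Take A = 1/3, B = 2/3, C = 0:
A → C = 1/3 → 0 = 2/3
B → A = 2/3 → 1/3 = 2/3
(A → C) ∨ (B → A) = 2/3 ∨ 2/3 = 2/3
No assignment yields a value below 2/3, so this is the minimum.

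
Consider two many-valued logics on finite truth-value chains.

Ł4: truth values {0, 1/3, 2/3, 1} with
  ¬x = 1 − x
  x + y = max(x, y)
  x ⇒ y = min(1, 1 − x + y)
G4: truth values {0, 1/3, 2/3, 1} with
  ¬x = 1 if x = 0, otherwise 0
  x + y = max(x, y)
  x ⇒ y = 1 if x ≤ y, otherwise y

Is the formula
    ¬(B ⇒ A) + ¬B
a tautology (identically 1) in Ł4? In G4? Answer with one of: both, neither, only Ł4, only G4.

neither

In Ł4: at A = 0, B = 1/3 the value is 2/3 — not a tautology.
In G4: at A = 1/3, B = 1/3 the value is 0 — not a tautology.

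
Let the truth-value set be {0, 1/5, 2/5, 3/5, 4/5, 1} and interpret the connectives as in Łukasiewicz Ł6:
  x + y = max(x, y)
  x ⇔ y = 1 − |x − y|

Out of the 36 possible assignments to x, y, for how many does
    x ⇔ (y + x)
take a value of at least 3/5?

value 1: 21 assignments (counts)
value 4/5: 5 assignments (counts)
value 3/5: 4 assignments (counts)
value 2/5: 3 assignments
value 1/5: 2 assignments
value 0: 1 assignment
So 30 of the 36 assignments meet the threshold.

30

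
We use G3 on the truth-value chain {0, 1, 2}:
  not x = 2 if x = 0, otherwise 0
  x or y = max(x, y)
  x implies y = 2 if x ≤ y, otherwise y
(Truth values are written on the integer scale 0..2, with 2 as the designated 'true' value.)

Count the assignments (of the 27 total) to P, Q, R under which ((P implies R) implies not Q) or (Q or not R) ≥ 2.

value 2: 21 assignments (counts)
value 1: 6 assignments
So 21 of the 27 assignments meet the threshold.

21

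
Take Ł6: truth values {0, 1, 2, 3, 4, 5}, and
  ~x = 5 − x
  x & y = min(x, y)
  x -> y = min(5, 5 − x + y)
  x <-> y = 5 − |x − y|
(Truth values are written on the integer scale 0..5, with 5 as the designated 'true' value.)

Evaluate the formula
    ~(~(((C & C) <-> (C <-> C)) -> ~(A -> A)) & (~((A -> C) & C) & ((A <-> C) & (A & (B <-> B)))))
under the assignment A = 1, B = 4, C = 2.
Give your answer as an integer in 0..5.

C & C = 2 & 2 = 2
C <-> C = 2 <-> 2 = 5
(C & C) <-> (C <-> C) = 2 <-> 5 = 2
A -> A = 1 -> 1 = 5
~(A -> A) = ~5 = 0
((C & C) <-> (C <-> C)) -> ~(A -> A) = 2 -> 0 = 3
~(((C & C) <-> (C <-> C)) -> ~(A -> A)) = ~3 = 2
A -> C = 1 -> 2 = 5
(A -> C) & C = 5 & 2 = 2
~((A -> C) & C) = ~2 = 3
A <-> C = 1 <-> 2 = 4
B <-> B = 4 <-> 4 = 5
A & (B <-> B) = 1 & 5 = 1
(A <-> C) & (A & (B <-> B)) = 4 & 1 = 1
~((A -> C) & C) & ((A <-> C) & (A & (B <-> B))) = 3 & 1 = 1
~(((C & C) <-> (C <-> C)) -> ~(A -> A)) & (~((A -> C) & C) & ((A <-> C) & (A & (B <-> B)))) = 2 & 1 = 1
~(~(((C & C) <-> (C <-> C)) -> ~(A -> A)) & (~((A -> C) & C) & ((A <-> C) & (A & (B <-> B))))) = ~1 = 4

4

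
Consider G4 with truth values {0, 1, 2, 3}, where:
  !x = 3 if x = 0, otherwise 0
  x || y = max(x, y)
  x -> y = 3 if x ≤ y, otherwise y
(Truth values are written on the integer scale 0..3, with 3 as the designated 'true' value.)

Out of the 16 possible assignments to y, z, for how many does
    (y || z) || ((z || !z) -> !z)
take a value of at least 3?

y = 0, z = 0 ↦ 3  ≥
y = 0, z = 1 ↦ 1  <
y = 0, z = 2 ↦ 2  <
y = 0, z = 3 ↦ 3  ≥
y = 1, z = 0 ↦ 3  ≥
y = 1, z = 1 ↦ 1  <
y = 1, z = 2 ↦ 2  <
y = 1, z = 3 ↦ 3  ≥
y = 2, z = 0 ↦ 3  ≥
y = 2, z = 1 ↦ 2  <
y = 2, z = 2 ↦ 2  <
y = 2, z = 3 ↦ 3  ≥
y = 3, z = 0 ↦ 3  ≥
y = 3, z = 1 ↦ 3  ≥
y = 3, z = 2 ↦ 3  ≥
y = 3, z = 3 ↦ 3  ≥
So 10 of the 16 assignments meet the threshold.

10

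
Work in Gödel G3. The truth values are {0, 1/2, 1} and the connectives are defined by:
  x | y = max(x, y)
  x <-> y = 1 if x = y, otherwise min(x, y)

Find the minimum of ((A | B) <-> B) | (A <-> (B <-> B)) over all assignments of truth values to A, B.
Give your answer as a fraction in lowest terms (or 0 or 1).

1/2

Take A = 1/2, B = 0:
A | B = 1/2 | 0 = 1/2
(A | B) <-> B = 1/2 <-> 0 = 0
B <-> B = 0 <-> 0 = 1
A <-> (B <-> B) = 1/2 <-> 1 = 1/2
((A | B) <-> B) | (A <-> (B <-> B)) = 0 | 1/2 = 1/2
No assignment yields a value below 1/2, so this is the minimum.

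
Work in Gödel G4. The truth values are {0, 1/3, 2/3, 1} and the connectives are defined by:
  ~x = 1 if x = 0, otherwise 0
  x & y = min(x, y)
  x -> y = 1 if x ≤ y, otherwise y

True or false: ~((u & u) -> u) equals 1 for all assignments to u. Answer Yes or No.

No

Counterexample: take u = 0.
u & u = 0 & 0 = 0
(u & u) -> u = 0 -> 0 = 1
~((u & u) -> u) = ~1 = 0
This gives 0 ≠ 1.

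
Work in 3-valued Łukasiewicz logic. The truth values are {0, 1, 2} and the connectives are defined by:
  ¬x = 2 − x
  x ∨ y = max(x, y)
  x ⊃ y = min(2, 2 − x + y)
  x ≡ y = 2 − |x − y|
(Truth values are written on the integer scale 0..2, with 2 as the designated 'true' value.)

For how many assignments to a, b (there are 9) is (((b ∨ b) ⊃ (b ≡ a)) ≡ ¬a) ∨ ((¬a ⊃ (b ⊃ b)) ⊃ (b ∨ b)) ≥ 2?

5

a = 0, b = 0 ↦ 2  ≥
a = 0, b = 1 ↦ 2  ≥
a = 0, b = 2 ↦ 2  ≥
a = 1, b = 0 ↦ 1  <
a = 1, b = 1 ↦ 1  <
a = 1, b = 2 ↦ 2  ≥
a = 2, b = 0 ↦ 0  <
a = 2, b = 1 ↦ 1  <
a = 2, b = 2 ↦ 2  ≥
So 5 of the 9 assignments meet the threshold.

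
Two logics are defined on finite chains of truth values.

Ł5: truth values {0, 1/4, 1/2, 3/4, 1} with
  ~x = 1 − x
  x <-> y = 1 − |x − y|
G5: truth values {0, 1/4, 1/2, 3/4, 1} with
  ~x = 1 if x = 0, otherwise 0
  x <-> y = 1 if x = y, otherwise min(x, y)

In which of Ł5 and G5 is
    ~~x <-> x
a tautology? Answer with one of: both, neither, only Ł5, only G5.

only Ł5

In Ł5: every assignment gives 1 — tautology.
In G5: at x = 1/4 the value is 1/4 — not a tautology.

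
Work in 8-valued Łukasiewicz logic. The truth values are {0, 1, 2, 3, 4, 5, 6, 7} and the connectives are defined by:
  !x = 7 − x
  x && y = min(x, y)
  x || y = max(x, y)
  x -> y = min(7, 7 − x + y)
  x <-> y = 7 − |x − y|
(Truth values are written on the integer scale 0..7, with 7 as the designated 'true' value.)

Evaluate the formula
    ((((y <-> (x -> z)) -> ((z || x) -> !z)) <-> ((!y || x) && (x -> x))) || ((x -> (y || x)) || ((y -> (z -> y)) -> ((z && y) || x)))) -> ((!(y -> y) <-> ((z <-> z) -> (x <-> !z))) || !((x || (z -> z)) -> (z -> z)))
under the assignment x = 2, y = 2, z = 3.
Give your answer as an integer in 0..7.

2

x -> z = 2 -> 3 = 7
y <-> (x -> z) = 2 <-> 7 = 2
z || x = 3 || 2 = 3
!z = !3 = 4
(z || x) -> !z = 3 -> 4 = 7
(y <-> (x -> z)) -> ((z || x) -> !z) = 2 -> 7 = 7
!y = !2 = 5
!y || x = 5 || 2 = 5
x -> x = 2 -> 2 = 7
(!y || x) && (x -> x) = 5 && 7 = 5
((y <-> (x -> z)) -> ((z || x) -> !z)) <-> ((!y || x) && (x -> x)) = 7 <-> 5 = 5
y || x = 2 || 2 = 2
x -> (y || x) = 2 -> 2 = 7
z -> y = 3 -> 2 = 6
y -> (z -> y) = 2 -> 6 = 7
z && y = 3 && 2 = 2
(z && y) || x = 2 || 2 = 2
(y -> (z -> y)) -> ((z && y) || x) = 7 -> 2 = 2
(x -> (y || x)) || ((y -> (z -> y)) -> ((z && y) || x)) = 7 || 2 = 7
(((y <-> (x -> z)) -> ((z || x) -> !z)) <-> ((!y || x) && (x -> x))) || ((x -> (y || x)) || ((y -> (z -> y)) -> ((z && y) || x))) = 5 || 7 = 7
y -> y = 2 -> 2 = 7
!(y -> y) = !7 = 0
z <-> z = 3 <-> 3 = 7
!z = !3 = 4
x <-> !z = 2 <-> 4 = 5
(z <-> z) -> (x <-> !z) = 7 -> 5 = 5
!(y -> y) <-> ((z <-> z) -> (x <-> !z)) = 0 <-> 5 = 2
z -> z = 3 -> 3 = 7
x || (z -> z) = 2 || 7 = 7
z -> z = 3 -> 3 = 7
(x || (z -> z)) -> (z -> z) = 7 -> 7 = 7
!((x || (z -> z)) -> (z -> z)) = !7 = 0
(!(y -> y) <-> ((z <-> z) -> (x <-> !z))) || !((x || (z -> z)) -> (z -> z)) = 2 || 0 = 2
((((y <-> (x -> z)) -> ((z || x) -> !z)) <-> ((!y || x) && (x -> x))) || ((x -> (y || x)) || ((y -> (z -> y)) -> ((z && y) || x)))) -> ((!(y -> y) <-> ((z <-> z) -> (x <-> !z))) || !((x || (z -> z)) -> (z -> z))) = 7 -> 2 = 2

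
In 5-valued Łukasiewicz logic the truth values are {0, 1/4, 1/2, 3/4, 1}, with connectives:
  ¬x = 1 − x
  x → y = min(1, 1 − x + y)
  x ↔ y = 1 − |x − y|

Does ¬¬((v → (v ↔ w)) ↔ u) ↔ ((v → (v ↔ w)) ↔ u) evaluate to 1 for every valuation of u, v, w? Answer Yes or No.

At u = 1, v = 1/4, w = 3/4, for instance:
v ↔ w = 1/4 ↔ 3/4 = 1/2
v → (v ↔ w) = 1/4 → 1/2 = 1
(v → (v ↔ w)) ↔ u = 1 ↔ 1 = 1
¬((v → (v ↔ w)) ↔ u) = ¬1 = 0
¬¬((v → (v ↔ w)) ↔ u) = ¬0 = 1
¬¬((v → (v ↔ w)) ↔ u) ↔ ((v → (v ↔ w)) ↔ u) = 1 ↔ 1 = 1
and checking the remaining 124 assignments likewise gives ≥ 1 in every case.

Yes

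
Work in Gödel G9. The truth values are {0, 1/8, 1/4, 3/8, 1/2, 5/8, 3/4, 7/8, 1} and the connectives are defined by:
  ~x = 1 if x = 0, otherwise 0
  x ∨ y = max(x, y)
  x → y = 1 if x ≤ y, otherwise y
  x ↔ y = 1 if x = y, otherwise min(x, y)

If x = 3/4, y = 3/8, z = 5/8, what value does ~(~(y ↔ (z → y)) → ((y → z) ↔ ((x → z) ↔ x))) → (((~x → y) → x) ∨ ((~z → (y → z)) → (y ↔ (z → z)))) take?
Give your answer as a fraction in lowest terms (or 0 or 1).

1

z → y = 5/8 → 3/8 = 3/8
y ↔ (z → y) = 3/8 ↔ 3/8 = 1
~(y ↔ (z → y)) = ~1 = 0
y → z = 3/8 → 5/8 = 1
x → z = 3/4 → 5/8 = 5/8
(x → z) ↔ x = 5/8 ↔ 3/4 = 5/8
(y → z) ↔ ((x → z) ↔ x) = 1 ↔ 5/8 = 5/8
~(y ↔ (z → y)) → ((y → z) ↔ ((x → z) ↔ x)) = 0 → 5/8 = 1
~(~(y ↔ (z → y)) → ((y → z) ↔ ((x → z) ↔ x))) = ~1 = 0
~x = ~3/4 = 0
~x → y = 0 → 3/8 = 1
(~x → y) → x = 1 → 3/4 = 3/4
~z = ~5/8 = 0
y → z = 3/8 → 5/8 = 1
~z → (y → z) = 0 → 1 = 1
z → z = 5/8 → 5/8 = 1
y ↔ (z → z) = 3/8 ↔ 1 = 3/8
(~z → (y → z)) → (y ↔ (z → z)) = 1 → 3/8 = 3/8
((~x → y) → x) ∨ ((~z → (y → z)) → (y ↔ (z → z))) = 3/4 ∨ 3/8 = 3/4
~(~(y ↔ (z → y)) → ((y → z) ↔ ((x → z) ↔ x))) → (((~x → y) → x) ∨ ((~z → (y → z)) → (y ↔ (z → z)))) = 0 → 3/4 = 1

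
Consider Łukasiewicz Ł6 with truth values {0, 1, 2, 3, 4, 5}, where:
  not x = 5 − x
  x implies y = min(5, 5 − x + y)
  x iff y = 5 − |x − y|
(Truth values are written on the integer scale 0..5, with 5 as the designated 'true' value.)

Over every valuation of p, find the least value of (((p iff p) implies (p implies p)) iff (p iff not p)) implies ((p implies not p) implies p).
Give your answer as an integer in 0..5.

3

Take p = 2:
p iff p = 2 iff 2 = 5
p implies p = 2 implies 2 = 5
(p iff p) implies (p implies p) = 5 implies 5 = 5
not p = not 2 = 3
p iff not p = 2 iff 3 = 4
((p iff p) implies (p implies p)) iff (p iff not p) = 5 iff 4 = 4
not p = not 2 = 3
p implies not p = 2 implies 3 = 5
(p implies not p) implies p = 5 implies 2 = 2
(((p iff p) implies (p implies p)) iff (p iff not p)) implies ((p implies not p) implies p) = 4 implies 2 = 3
No assignment yields a value below 3, so this is the minimum.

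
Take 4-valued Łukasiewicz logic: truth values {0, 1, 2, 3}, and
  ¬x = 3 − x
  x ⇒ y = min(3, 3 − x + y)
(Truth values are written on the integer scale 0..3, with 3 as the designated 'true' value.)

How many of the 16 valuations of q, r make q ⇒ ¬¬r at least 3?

10

q = 0, r = 0 ↦ 3  ≥
q = 0, r = 1 ↦ 3  ≥
q = 0, r = 2 ↦ 3  ≥
q = 0, r = 3 ↦ 3  ≥
q = 1, r = 0 ↦ 2  <
q = 1, r = 1 ↦ 3  ≥
q = 1, r = 2 ↦ 3  ≥
q = 1, r = 3 ↦ 3  ≥
q = 2, r = 0 ↦ 1  <
q = 2, r = 1 ↦ 2  <
q = 2, r = 2 ↦ 3  ≥
q = 2, r = 3 ↦ 3  ≥
q = 3, r = 0 ↦ 0  <
q = 3, r = 1 ↦ 1  <
q = 3, r = 2 ↦ 2  <
q = 3, r = 3 ↦ 3  ≥
So 10 of the 16 assignments meet the threshold.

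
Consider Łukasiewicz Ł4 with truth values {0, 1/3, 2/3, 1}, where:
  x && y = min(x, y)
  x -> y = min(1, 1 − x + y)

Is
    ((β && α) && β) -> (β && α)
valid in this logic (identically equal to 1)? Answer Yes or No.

Yes

α = 0, β = 0 ↦ 1
α = 0, β = 1/3 ↦ 1
α = 0, β = 2/3 ↦ 1
α = 0, β = 1 ↦ 1
α = 1/3, β = 0 ↦ 1
α = 1/3, β = 1/3 ↦ 1
α = 1/3, β = 2/3 ↦ 1
α = 1/3, β = 1 ↦ 1
α = 2/3, β = 0 ↦ 1
α = 2/3, β = 1/3 ↦ 1
α = 2/3, β = 2/3 ↦ 1
α = 2/3, β = 1 ↦ 1
α = 1, β = 0 ↦ 1
α = 1, β = 1/3 ↦ 1
α = 1, β = 2/3 ↦ 1
α = 1, β = 1 ↦ 1
Every assignment gives a value ≥ 1.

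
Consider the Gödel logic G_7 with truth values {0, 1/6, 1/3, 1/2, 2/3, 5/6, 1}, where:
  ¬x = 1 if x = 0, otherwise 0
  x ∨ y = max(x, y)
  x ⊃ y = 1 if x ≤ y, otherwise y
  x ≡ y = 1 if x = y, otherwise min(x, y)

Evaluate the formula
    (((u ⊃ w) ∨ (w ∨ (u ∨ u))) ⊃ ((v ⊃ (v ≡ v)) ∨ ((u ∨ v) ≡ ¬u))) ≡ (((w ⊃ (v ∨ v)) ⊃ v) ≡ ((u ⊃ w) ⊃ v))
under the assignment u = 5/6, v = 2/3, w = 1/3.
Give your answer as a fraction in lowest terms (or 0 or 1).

2/3

u ⊃ w = 5/6 ⊃ 1/3 = 1/3
u ∨ u = 5/6 ∨ 5/6 = 5/6
w ∨ (u ∨ u) = 1/3 ∨ 5/6 = 5/6
(u ⊃ w) ∨ (w ∨ (u ∨ u)) = 1/3 ∨ 5/6 = 5/6
v ≡ v = 2/3 ≡ 2/3 = 1
v ⊃ (v ≡ v) = 2/3 ⊃ 1 = 1
u ∨ v = 5/6 ∨ 2/3 = 5/6
¬u = ¬5/6 = 0
(u ∨ v) ≡ ¬u = 5/6 ≡ 0 = 0
(v ⊃ (v ≡ v)) ∨ ((u ∨ v) ≡ ¬u) = 1 ∨ 0 = 1
((u ⊃ w) ∨ (w ∨ (u ∨ u))) ⊃ ((v ⊃ (v ≡ v)) ∨ ((u ∨ v) ≡ ¬u)) = 5/6 ⊃ 1 = 1
v ∨ v = 2/3 ∨ 2/3 = 2/3
w ⊃ (v ∨ v) = 1/3 ⊃ 2/3 = 1
(w ⊃ (v ∨ v)) ⊃ v = 1 ⊃ 2/3 = 2/3
u ⊃ w = 5/6 ⊃ 1/3 = 1/3
(u ⊃ w) ⊃ v = 1/3 ⊃ 2/3 = 1
((w ⊃ (v ∨ v)) ⊃ v) ≡ ((u ⊃ w) ⊃ v) = 2/3 ≡ 1 = 2/3
(((u ⊃ w) ∨ (w ∨ (u ∨ u))) ⊃ ((v ⊃ (v ≡ v)) ∨ ((u ∨ v) ≡ ¬u))) ≡ (((w ⊃ (v ∨ v)) ⊃ v) ≡ ((u ⊃ w) ⊃ v)) = 1 ≡ 2/3 = 2/3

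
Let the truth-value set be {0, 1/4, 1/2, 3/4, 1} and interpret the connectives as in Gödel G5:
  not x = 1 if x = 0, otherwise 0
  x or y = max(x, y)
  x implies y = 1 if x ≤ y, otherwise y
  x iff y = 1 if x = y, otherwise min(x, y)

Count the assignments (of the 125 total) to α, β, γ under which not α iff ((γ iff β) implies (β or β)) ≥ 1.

25

value 1: 25 assignments (counts)
value 3/4: 1 assignment
value 1/2: 1 assignment
value 1/4: 1 assignment
value 0: 97 assignments
So 25 of the 125 assignments meet the threshold.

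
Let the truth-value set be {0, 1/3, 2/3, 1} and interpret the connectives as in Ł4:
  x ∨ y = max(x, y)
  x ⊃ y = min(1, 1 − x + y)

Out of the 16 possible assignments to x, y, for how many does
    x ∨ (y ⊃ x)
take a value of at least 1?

x = 0, y = 0 ↦ 1  ≥
x = 0, y = 1/3 ↦ 2/3  <
x = 0, y = 2/3 ↦ 1/3  <
x = 0, y = 1 ↦ 0  <
x = 1/3, y = 0 ↦ 1  ≥
x = 1/3, y = 1/3 ↦ 1  ≥
x = 1/3, y = 2/3 ↦ 2/3  <
x = 1/3, y = 1 ↦ 1/3  <
x = 2/3, y = 0 ↦ 1  ≥
x = 2/3, y = 1/3 ↦ 1  ≥
x = 2/3, y = 2/3 ↦ 1  ≥
x = 2/3, y = 1 ↦ 2/3  <
x = 1, y = 0 ↦ 1  ≥
x = 1, y = 1/3 ↦ 1  ≥
x = 1, y = 2/3 ↦ 1  ≥
x = 1, y = 1 ↦ 1  ≥
So 10 of the 16 assignments meet the threshold.

10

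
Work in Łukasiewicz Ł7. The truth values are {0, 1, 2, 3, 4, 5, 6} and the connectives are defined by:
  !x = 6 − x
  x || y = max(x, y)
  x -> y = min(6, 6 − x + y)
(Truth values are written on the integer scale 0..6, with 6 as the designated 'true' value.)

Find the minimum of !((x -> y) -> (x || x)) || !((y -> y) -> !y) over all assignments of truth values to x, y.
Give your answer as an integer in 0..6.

0

Take x = 3, y = 0:
x -> y = 3 -> 0 = 3
x || x = 3 || 3 = 3
(x -> y) -> (x || x) = 3 -> 3 = 6
!((x -> y) -> (x || x)) = !6 = 0
y -> y = 0 -> 0 = 6
!y = !0 = 6
(y -> y) -> !y = 6 -> 6 = 6
!((y -> y) -> !y) = !6 = 0
!((x -> y) -> (x || x)) || !((y -> y) -> !y) = 0 || 0 = 0
No assignment yields a value below 0, so this is the minimum.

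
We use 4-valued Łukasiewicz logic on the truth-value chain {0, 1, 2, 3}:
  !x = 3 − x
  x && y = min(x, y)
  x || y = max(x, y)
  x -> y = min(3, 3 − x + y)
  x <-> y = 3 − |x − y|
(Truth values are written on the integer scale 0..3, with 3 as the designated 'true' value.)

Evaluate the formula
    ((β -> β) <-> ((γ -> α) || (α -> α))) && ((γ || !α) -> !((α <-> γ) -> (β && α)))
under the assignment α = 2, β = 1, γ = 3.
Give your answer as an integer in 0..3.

β -> β = 1 -> 1 = 3
γ -> α = 3 -> 2 = 2
α -> α = 2 -> 2 = 3
(γ -> α) || (α -> α) = 2 || 3 = 3
(β -> β) <-> ((γ -> α) || (α -> α)) = 3 <-> 3 = 3
!α = !2 = 1
γ || !α = 3 || 1 = 3
α <-> γ = 2 <-> 3 = 2
β && α = 1 && 2 = 1
(α <-> γ) -> (β && α) = 2 -> 1 = 2
!((α <-> γ) -> (β && α)) = !2 = 1
(γ || !α) -> !((α <-> γ) -> (β && α)) = 3 -> 1 = 1
((β -> β) <-> ((γ -> α) || (α -> α))) && ((γ || !α) -> !((α <-> γ) -> (β && α))) = 3 && 1 = 1

1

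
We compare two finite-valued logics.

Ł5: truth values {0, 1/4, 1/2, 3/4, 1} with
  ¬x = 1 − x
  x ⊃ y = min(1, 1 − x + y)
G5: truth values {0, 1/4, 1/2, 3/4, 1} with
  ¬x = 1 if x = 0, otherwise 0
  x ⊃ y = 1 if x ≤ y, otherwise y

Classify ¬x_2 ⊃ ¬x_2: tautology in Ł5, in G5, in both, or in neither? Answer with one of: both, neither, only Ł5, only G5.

both

In Ł5: every assignment gives 1 — tautology.
In G5: every assignment gives 1 — tautology.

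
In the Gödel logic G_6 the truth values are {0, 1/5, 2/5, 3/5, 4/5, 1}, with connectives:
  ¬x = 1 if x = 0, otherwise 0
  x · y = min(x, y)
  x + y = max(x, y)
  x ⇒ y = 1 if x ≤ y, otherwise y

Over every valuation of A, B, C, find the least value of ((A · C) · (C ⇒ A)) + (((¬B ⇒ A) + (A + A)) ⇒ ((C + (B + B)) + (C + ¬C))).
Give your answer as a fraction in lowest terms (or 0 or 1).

1/5

Take A = 0, B = 1/5, C = 1/5:
A · C = 0 · 1/5 = 0
C ⇒ A = 1/5 ⇒ 0 = 0
(A · C) · (C ⇒ A) = 0 · 0 = 0
¬B = ¬1/5 = 0
¬B ⇒ A = 0 ⇒ 0 = 1
A + A = 0 + 0 = 0
(¬B ⇒ A) + (A + A) = 1 + 0 = 1
B + B = 1/5 + 1/5 = 1/5
C + (B + B) = 1/5 + 1/5 = 1/5
¬C = ¬1/5 = 0
C + ¬C = 1/5 + 0 = 1/5
(C + (B + B)) + (C + ¬C) = 1/5 + 1/5 = 1/5
((¬B ⇒ A) + (A + A)) ⇒ ((C + (B + B)) + (C + ¬C)) = 1 ⇒ 1/5 = 1/5
((A · C) · (C ⇒ A)) + (((¬B ⇒ A) + (A + A)) ⇒ ((C + (B + B)) + (C + ¬C))) = 0 + 1/5 = 1/5
No assignment yields a value below 1/5, so this is the minimum.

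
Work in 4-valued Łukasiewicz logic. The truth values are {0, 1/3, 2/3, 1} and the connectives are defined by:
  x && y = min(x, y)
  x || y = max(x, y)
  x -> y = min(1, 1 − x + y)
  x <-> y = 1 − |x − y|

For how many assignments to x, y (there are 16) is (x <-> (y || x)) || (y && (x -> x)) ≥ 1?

13

x = 0, y = 0 ↦ 1  ≥
x = 0, y = 1/3 ↦ 2/3  <
x = 0, y = 2/3 ↦ 2/3  <
x = 0, y = 1 ↦ 1  ≥
x = 1/3, y = 0 ↦ 1  ≥
x = 1/3, y = 1/3 ↦ 1  ≥
x = 1/3, y = 2/3 ↦ 2/3  <
x = 1/3, y = 1 ↦ 1  ≥
x = 2/3, y = 0 ↦ 1  ≥
x = 2/3, y = 1/3 ↦ 1  ≥
x = 2/3, y = 2/3 ↦ 1  ≥
x = 2/3, y = 1 ↦ 1  ≥
x = 1, y = 0 ↦ 1  ≥
x = 1, y = 1/3 ↦ 1  ≥
x = 1, y = 2/3 ↦ 1  ≥
x = 1, y = 1 ↦ 1  ≥
So 13 of the 16 assignments meet the threshold.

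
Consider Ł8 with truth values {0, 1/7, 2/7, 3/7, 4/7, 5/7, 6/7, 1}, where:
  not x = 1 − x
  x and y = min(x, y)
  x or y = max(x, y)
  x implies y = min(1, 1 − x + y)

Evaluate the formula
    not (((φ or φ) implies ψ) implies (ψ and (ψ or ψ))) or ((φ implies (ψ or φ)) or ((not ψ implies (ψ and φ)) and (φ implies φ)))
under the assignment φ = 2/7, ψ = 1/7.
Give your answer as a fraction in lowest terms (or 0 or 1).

1

φ or φ = 2/7 or 2/7 = 2/7
(φ or φ) implies ψ = 2/7 implies 1/7 = 6/7
ψ or ψ = 1/7 or 1/7 = 1/7
ψ and (ψ or ψ) = 1/7 and 1/7 = 1/7
((φ or φ) implies ψ) implies (ψ and (ψ or ψ)) = 6/7 implies 1/7 = 2/7
not (((φ or φ) implies ψ) implies (ψ and (ψ or ψ))) = not 2/7 = 5/7
ψ or φ = 1/7 or 2/7 = 2/7
φ implies (ψ or φ) = 2/7 implies 2/7 = 1
not ψ = not 1/7 = 6/7
ψ and φ = 1/7 and 2/7 = 1/7
not ψ implies (ψ and φ) = 6/7 implies 1/7 = 2/7
φ implies φ = 2/7 implies 2/7 = 1
(not ψ implies (ψ and φ)) and (φ implies φ) = 2/7 and 1 = 2/7
(φ implies (ψ or φ)) or ((not ψ implies (ψ and φ)) and (φ implies φ)) = 1 or 2/7 = 1
not (((φ or φ) implies ψ) implies (ψ and (ψ or ψ))) or ((φ implies (ψ or φ)) or ((not ψ implies (ψ and φ)) and (φ implies φ))) = 5/7 or 1 = 1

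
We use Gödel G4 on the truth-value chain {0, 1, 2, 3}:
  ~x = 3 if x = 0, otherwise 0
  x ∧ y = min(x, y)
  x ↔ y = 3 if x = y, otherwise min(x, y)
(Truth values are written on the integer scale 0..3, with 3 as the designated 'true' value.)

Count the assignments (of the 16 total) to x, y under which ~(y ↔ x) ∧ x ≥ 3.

1

x = 0, y = 0 ↦ 0  <
x = 0, y = 1 ↦ 0  <
x = 0, y = 2 ↦ 0  <
x = 0, y = 3 ↦ 0  <
x = 1, y = 0 ↦ 1  <
x = 1, y = 1 ↦ 0  <
x = 1, y = 2 ↦ 0  <
x = 1, y = 3 ↦ 0  <
x = 2, y = 0 ↦ 2  <
x = 2, y = 1 ↦ 0  <
x = 2, y = 2 ↦ 0  <
x = 2, y = 3 ↦ 0  <
x = 3, y = 0 ↦ 3  ≥
x = 3, y = 1 ↦ 0  <
x = 3, y = 2 ↦ 0  <
x = 3, y = 3 ↦ 0  <
So 1 of the 16 assignments meets the threshold.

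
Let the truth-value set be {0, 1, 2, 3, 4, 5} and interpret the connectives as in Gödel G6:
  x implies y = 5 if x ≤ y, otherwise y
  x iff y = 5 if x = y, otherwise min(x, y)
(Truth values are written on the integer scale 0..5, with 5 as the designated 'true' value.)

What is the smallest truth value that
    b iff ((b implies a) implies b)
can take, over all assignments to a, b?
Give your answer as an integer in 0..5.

1

Take a = 0, b = 1:
b implies a = 1 implies 0 = 0
(b implies a) implies b = 0 implies 1 = 5
b iff ((b implies a) implies b) = 1 iff 5 = 1
No assignment yields a value below 1, so this is the minimum.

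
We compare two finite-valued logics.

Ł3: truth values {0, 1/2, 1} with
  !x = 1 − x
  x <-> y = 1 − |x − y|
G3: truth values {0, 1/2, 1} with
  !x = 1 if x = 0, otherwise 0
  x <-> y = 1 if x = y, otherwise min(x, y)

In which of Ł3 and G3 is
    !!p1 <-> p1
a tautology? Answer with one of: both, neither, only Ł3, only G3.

In Ł3: every assignment gives 1 — tautology.
In G3: at p1 = 1/2 the value is 1/2 — not a tautology.

only Ł3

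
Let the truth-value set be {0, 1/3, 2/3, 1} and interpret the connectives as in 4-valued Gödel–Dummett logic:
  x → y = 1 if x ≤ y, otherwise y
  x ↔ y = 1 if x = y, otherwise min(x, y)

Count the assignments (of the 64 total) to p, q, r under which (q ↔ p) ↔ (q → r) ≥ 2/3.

value 1: 16 assignments (counts)
value 2/3: 4 assignments (counts)
value 1/3: 14 assignments
value 0: 30 assignments
So 20 of the 64 assignments meet the threshold.

20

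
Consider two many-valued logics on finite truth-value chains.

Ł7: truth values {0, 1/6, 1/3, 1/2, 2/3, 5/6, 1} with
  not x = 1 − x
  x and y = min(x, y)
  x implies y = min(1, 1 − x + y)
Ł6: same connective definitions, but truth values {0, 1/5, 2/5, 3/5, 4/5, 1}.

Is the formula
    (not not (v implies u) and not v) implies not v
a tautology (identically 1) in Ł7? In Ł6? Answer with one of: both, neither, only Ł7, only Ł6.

In Ł7: every assignment gives 1 — tautology.
In Ł6: every assignment gives 1 — tautology.

both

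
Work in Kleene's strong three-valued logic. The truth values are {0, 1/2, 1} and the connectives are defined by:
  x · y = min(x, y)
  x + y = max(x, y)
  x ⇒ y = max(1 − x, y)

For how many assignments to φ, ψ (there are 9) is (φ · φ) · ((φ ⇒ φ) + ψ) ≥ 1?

φ = 0, ψ = 0 ↦ 0  <
φ = 0, ψ = 1/2 ↦ 0  <
φ = 0, ψ = 1 ↦ 0  <
φ = 1/2, ψ = 0 ↦ 1/2  <
φ = 1/2, ψ = 1/2 ↦ 1/2  <
φ = 1/2, ψ = 1 ↦ 1/2  <
φ = 1, ψ = 0 ↦ 1  ≥
φ = 1, ψ = 1/2 ↦ 1  ≥
φ = 1, ψ = 1 ↦ 1  ≥
So 3 of the 9 assignments meet the threshold.

3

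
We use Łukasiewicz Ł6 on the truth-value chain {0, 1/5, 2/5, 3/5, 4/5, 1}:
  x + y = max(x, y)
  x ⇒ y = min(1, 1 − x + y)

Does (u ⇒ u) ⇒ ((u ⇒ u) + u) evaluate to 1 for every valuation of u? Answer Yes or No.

u = 0 ↦ 1
u = 1/5 ↦ 1
u = 2/5 ↦ 1
u = 3/5 ↦ 1
u = 4/5 ↦ 1
u = 1 ↦ 1
Every assignment gives a value ≥ 1.

Yes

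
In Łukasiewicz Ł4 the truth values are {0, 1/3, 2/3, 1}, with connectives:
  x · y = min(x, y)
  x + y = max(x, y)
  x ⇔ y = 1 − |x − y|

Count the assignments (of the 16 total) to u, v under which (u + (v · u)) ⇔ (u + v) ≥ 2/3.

u = 0, v = 0 ↦ 1  ≥
u = 0, v = 1/3 ↦ 2/3  ≥
u = 0, v = 2/3 ↦ 1/3  <
u = 0, v = 1 ↦ 0  <
u = 1/3, v = 0 ↦ 1  ≥
u = 1/3, v = 1/3 ↦ 1  ≥
u = 1/3, v = 2/3 ↦ 2/3  ≥
u = 1/3, v = 1 ↦ 1/3  <
u = 2/3, v = 0 ↦ 1  ≥
u = 2/3, v = 1/3 ↦ 1  ≥
u = 2/3, v = 2/3 ↦ 1  ≥
u = 2/3, v = 1 ↦ 2/3  ≥
u = 1, v = 0 ↦ 1  ≥
u = 1, v = 1/3 ↦ 1  ≥
u = 1, v = 2/3 ↦ 1  ≥
u = 1, v = 1 ↦ 1  ≥
So 13 of the 16 assignments meet the threshold.

13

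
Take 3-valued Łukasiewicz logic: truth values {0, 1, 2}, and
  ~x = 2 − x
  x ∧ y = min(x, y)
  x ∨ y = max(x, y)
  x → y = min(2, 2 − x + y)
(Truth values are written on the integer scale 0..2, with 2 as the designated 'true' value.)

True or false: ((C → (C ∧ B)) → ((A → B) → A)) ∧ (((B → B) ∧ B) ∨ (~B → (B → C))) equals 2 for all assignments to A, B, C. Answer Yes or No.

Counterexample: take A = 0, B = 0, C = 0.
C ∧ B = 0 ∧ 0 = 0
C → (C ∧ B) = 0 → 0 = 2
A → B = 0 → 0 = 2
(A → B) → A = 2 → 0 = 0
(C → (C ∧ B)) → ((A → B) → A) = 2 → 0 = 0
B → B = 0 → 0 = 2
(B → B) ∧ B = 2 ∧ 0 = 0
~B = ~0 = 2
B → C = 0 → 0 = 2
~B → (B → C) = 2 → 2 = 2
((B → B) ∧ B) ∨ (~B → (B → C)) = 0 ∨ 2 = 2
((C → (C ∧ B)) → ((A → B) → A)) ∧ (((B → B) ∧ B) ∨ (~B → (B → C))) = 0 ∧ 2 = 0
This gives 0 ≠ 2.

No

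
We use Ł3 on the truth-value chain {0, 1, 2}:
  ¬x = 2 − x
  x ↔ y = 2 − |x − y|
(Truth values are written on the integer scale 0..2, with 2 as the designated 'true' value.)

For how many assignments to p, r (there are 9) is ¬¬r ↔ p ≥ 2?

3

p = 0, r = 0 ↦ 2  ≥
p = 0, r = 1 ↦ 1  <
p = 0, r = 2 ↦ 0  <
p = 1, r = 0 ↦ 1  <
p = 1, r = 1 ↦ 2  ≥
p = 1, r = 2 ↦ 1  <
p = 2, r = 0 ↦ 0  <
p = 2, r = 1 ↦ 1  <
p = 2, r = 2 ↦ 2  ≥
So 3 of the 9 assignments meet the threshold.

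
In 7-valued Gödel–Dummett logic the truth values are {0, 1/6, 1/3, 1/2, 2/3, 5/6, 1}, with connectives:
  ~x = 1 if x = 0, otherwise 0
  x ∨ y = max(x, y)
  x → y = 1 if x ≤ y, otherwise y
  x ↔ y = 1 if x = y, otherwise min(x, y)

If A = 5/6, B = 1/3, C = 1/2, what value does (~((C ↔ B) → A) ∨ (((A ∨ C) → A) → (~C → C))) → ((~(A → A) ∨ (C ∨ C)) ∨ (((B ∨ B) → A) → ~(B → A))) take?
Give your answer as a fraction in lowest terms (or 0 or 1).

1/2

C ↔ B = 1/2 ↔ 1/3 = 1/3
(C ↔ B) → A = 1/3 → 5/6 = 1
~((C ↔ B) → A) = ~1 = 0
A ∨ C = 5/6 ∨ 1/2 = 5/6
(A ∨ C) → A = 5/6 → 5/6 = 1
~C = ~1/2 = 0
~C → C = 0 → 1/2 = 1
((A ∨ C) → A) → (~C → C) = 1 → 1 = 1
~((C ↔ B) → A) ∨ (((A ∨ C) → A) → (~C → C)) = 0 ∨ 1 = 1
A → A = 5/6 → 5/6 = 1
~(A → A) = ~1 = 0
C ∨ C = 1/2 ∨ 1/2 = 1/2
~(A → A) ∨ (C ∨ C) = 0 ∨ 1/2 = 1/2
B ∨ B = 1/3 ∨ 1/3 = 1/3
(B ∨ B) → A = 1/3 → 5/6 = 1
B → A = 1/3 → 5/6 = 1
~(B → A) = ~1 = 0
((B ∨ B) → A) → ~(B → A) = 1 → 0 = 0
(~(A → A) ∨ (C ∨ C)) ∨ (((B ∨ B) → A) → ~(B → A)) = 1/2 ∨ 0 = 1/2
(~((C ↔ B) → A) ∨ (((A ∨ C) → A) → (~C → C))) → ((~(A → A) ∨ (C ∨ C)) ∨ (((B ∨ B) → A) → ~(B → A))) = 1 → 1/2 = 1/2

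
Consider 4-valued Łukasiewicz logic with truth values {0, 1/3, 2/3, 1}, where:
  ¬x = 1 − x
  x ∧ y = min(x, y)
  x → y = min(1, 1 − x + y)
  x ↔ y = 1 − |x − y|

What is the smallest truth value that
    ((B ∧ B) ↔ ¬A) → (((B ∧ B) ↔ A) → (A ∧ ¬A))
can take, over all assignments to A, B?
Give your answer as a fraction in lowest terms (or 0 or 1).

Take A = 1/3, B = 1/3:
B ∧ B = 1/3 ∧ 1/3 = 1/3
¬A = ¬1/3 = 2/3
(B ∧ B) ↔ ¬A = 1/3 ↔ 2/3 = 2/3
B ∧ B = 1/3 ∧ 1/3 = 1/3
(B ∧ B) ↔ A = 1/3 ↔ 1/3 = 1
¬A = ¬1/3 = 2/3
A ∧ ¬A = 1/3 ∧ 2/3 = 1/3
((B ∧ B) ↔ A) → (A ∧ ¬A) = 1 → 1/3 = 1/3
((B ∧ B) ↔ ¬A) → (((B ∧ B) ↔ A) → (A ∧ ¬A)) = 2/3 → 1/3 = 2/3
No assignment yields a value below 2/3, so this is the minimum.

2/3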